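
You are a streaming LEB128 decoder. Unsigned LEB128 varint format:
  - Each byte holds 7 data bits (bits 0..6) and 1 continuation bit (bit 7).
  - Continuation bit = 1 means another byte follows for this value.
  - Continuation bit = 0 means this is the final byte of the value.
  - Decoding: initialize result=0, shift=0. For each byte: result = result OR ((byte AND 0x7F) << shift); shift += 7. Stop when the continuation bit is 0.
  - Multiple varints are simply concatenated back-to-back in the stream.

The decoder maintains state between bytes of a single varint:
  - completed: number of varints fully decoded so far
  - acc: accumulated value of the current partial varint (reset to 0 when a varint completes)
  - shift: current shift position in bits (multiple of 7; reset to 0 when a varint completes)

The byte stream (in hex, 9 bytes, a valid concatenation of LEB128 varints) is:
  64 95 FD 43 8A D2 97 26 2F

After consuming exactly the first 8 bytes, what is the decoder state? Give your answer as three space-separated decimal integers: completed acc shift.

byte[0]=0x64 cont=0 payload=0x64: varint #1 complete (value=100); reset -> completed=1 acc=0 shift=0
byte[1]=0x95 cont=1 payload=0x15: acc |= 21<<0 -> completed=1 acc=21 shift=7
byte[2]=0xFD cont=1 payload=0x7D: acc |= 125<<7 -> completed=1 acc=16021 shift=14
byte[3]=0x43 cont=0 payload=0x43: varint #2 complete (value=1113749); reset -> completed=2 acc=0 shift=0
byte[4]=0x8A cont=1 payload=0x0A: acc |= 10<<0 -> completed=2 acc=10 shift=7
byte[5]=0xD2 cont=1 payload=0x52: acc |= 82<<7 -> completed=2 acc=10506 shift=14
byte[6]=0x97 cont=1 payload=0x17: acc |= 23<<14 -> completed=2 acc=387338 shift=21
byte[7]=0x26 cont=0 payload=0x26: varint #3 complete (value=80079114); reset -> completed=3 acc=0 shift=0

Answer: 3 0 0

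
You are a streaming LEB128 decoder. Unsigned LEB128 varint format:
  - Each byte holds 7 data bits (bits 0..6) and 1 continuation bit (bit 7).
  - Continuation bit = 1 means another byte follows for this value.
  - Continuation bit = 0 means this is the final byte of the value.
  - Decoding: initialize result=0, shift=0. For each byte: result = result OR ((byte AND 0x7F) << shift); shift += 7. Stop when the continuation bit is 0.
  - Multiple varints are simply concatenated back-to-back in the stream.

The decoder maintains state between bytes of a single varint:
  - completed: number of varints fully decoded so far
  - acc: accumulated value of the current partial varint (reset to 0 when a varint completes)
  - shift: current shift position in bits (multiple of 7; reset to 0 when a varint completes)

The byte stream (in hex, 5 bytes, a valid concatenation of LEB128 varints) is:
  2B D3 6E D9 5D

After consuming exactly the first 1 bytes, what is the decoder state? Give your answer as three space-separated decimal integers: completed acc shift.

Answer: 1 0 0

Derivation:
byte[0]=0x2B cont=0 payload=0x2B: varint #1 complete (value=43); reset -> completed=1 acc=0 shift=0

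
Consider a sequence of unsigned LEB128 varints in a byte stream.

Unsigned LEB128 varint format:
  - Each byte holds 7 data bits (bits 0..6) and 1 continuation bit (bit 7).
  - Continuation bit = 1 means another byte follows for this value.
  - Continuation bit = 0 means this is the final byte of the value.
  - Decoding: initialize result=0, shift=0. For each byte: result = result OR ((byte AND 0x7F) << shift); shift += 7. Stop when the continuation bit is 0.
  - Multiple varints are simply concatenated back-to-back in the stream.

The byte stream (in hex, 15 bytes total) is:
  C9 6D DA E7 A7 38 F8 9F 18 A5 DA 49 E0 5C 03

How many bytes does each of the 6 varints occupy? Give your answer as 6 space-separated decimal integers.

Answer: 2 4 3 3 2 1

Derivation:
  byte[0]=0xC9 cont=1 payload=0x49=73: acc |= 73<<0 -> acc=73 shift=7
  byte[1]=0x6D cont=0 payload=0x6D=109: acc |= 109<<7 -> acc=14025 shift=14 [end]
Varint 1: bytes[0:2] = C9 6D -> value 14025 (2 byte(s))
  byte[2]=0xDA cont=1 payload=0x5A=90: acc |= 90<<0 -> acc=90 shift=7
  byte[3]=0xE7 cont=1 payload=0x67=103: acc |= 103<<7 -> acc=13274 shift=14
  byte[4]=0xA7 cont=1 payload=0x27=39: acc |= 39<<14 -> acc=652250 shift=21
  byte[5]=0x38 cont=0 payload=0x38=56: acc |= 56<<21 -> acc=118092762 shift=28 [end]
Varint 2: bytes[2:6] = DA E7 A7 38 -> value 118092762 (4 byte(s))
  byte[6]=0xF8 cont=1 payload=0x78=120: acc |= 120<<0 -> acc=120 shift=7
  byte[7]=0x9F cont=1 payload=0x1F=31: acc |= 31<<7 -> acc=4088 shift=14
  byte[8]=0x18 cont=0 payload=0x18=24: acc |= 24<<14 -> acc=397304 shift=21 [end]
Varint 3: bytes[6:9] = F8 9F 18 -> value 397304 (3 byte(s))
  byte[9]=0xA5 cont=1 payload=0x25=37: acc |= 37<<0 -> acc=37 shift=7
  byte[10]=0xDA cont=1 payload=0x5A=90: acc |= 90<<7 -> acc=11557 shift=14
  byte[11]=0x49 cont=0 payload=0x49=73: acc |= 73<<14 -> acc=1207589 shift=21 [end]
Varint 4: bytes[9:12] = A5 DA 49 -> value 1207589 (3 byte(s))
  byte[12]=0xE0 cont=1 payload=0x60=96: acc |= 96<<0 -> acc=96 shift=7
  byte[13]=0x5C cont=0 payload=0x5C=92: acc |= 92<<7 -> acc=11872 shift=14 [end]
Varint 5: bytes[12:14] = E0 5C -> value 11872 (2 byte(s))
  byte[14]=0x03 cont=0 payload=0x03=3: acc |= 3<<0 -> acc=3 shift=7 [end]
Varint 6: bytes[14:15] = 03 -> value 3 (1 byte(s))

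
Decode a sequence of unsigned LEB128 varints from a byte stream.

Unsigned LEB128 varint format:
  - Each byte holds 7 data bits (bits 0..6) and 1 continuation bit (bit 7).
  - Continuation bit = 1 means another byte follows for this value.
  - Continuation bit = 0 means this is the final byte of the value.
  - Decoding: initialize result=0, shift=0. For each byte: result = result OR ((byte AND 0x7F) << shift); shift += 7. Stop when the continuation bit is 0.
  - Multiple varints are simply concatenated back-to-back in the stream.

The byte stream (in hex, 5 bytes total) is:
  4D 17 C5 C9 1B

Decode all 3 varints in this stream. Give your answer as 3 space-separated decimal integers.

  byte[0]=0x4D cont=0 payload=0x4D=77: acc |= 77<<0 -> acc=77 shift=7 [end]
Varint 1: bytes[0:1] = 4D -> value 77 (1 byte(s))
  byte[1]=0x17 cont=0 payload=0x17=23: acc |= 23<<0 -> acc=23 shift=7 [end]
Varint 2: bytes[1:2] = 17 -> value 23 (1 byte(s))
  byte[2]=0xC5 cont=1 payload=0x45=69: acc |= 69<<0 -> acc=69 shift=7
  byte[3]=0xC9 cont=1 payload=0x49=73: acc |= 73<<7 -> acc=9413 shift=14
  byte[4]=0x1B cont=0 payload=0x1B=27: acc |= 27<<14 -> acc=451781 shift=21 [end]
Varint 3: bytes[2:5] = C5 C9 1B -> value 451781 (3 byte(s))

Answer: 77 23 451781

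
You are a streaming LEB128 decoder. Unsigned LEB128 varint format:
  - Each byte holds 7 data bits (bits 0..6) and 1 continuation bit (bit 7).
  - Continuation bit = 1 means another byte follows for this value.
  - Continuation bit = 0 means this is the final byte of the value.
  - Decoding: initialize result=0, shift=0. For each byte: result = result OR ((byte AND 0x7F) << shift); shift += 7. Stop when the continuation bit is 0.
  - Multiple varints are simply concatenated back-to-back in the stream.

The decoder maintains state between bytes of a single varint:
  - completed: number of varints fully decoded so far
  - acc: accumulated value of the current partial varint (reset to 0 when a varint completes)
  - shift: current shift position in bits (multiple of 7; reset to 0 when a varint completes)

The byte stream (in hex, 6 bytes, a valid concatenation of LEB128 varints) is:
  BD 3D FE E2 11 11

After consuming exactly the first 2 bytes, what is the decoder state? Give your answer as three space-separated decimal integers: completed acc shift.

Answer: 1 0 0

Derivation:
byte[0]=0xBD cont=1 payload=0x3D: acc |= 61<<0 -> completed=0 acc=61 shift=7
byte[1]=0x3D cont=0 payload=0x3D: varint #1 complete (value=7869); reset -> completed=1 acc=0 shift=0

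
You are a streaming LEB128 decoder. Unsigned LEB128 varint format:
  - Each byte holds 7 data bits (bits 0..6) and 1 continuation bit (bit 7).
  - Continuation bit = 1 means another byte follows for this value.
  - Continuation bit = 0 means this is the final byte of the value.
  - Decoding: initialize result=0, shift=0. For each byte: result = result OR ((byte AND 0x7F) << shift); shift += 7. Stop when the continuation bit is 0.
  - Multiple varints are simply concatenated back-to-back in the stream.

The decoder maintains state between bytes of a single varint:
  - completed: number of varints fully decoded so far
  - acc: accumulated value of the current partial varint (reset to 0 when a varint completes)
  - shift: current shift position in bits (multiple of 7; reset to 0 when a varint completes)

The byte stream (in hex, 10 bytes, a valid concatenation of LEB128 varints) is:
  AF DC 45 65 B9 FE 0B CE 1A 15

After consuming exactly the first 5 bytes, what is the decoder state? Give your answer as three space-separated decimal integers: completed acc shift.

Answer: 2 57 7

Derivation:
byte[0]=0xAF cont=1 payload=0x2F: acc |= 47<<0 -> completed=0 acc=47 shift=7
byte[1]=0xDC cont=1 payload=0x5C: acc |= 92<<7 -> completed=0 acc=11823 shift=14
byte[2]=0x45 cont=0 payload=0x45: varint #1 complete (value=1142319); reset -> completed=1 acc=0 shift=0
byte[3]=0x65 cont=0 payload=0x65: varint #2 complete (value=101); reset -> completed=2 acc=0 shift=0
byte[4]=0xB9 cont=1 payload=0x39: acc |= 57<<0 -> completed=2 acc=57 shift=7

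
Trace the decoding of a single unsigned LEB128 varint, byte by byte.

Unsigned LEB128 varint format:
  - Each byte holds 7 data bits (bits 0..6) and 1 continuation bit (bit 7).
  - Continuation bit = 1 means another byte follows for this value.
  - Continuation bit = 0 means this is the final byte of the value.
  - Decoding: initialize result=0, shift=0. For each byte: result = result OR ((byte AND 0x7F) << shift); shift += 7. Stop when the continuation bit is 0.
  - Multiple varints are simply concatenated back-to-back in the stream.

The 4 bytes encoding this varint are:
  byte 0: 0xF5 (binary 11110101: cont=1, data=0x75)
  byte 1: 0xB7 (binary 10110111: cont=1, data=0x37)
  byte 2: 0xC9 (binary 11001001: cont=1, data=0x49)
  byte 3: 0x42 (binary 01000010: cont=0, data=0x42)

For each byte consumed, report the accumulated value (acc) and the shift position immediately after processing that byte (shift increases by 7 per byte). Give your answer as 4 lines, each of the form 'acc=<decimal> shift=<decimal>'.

byte 0=0xF5: payload=0x75=117, contrib = 117<<0 = 117; acc -> 117, shift -> 7
byte 1=0xB7: payload=0x37=55, contrib = 55<<7 = 7040; acc -> 7157, shift -> 14
byte 2=0xC9: payload=0x49=73, contrib = 73<<14 = 1196032; acc -> 1203189, shift -> 21
byte 3=0x42: payload=0x42=66, contrib = 66<<21 = 138412032; acc -> 139615221, shift -> 28

Answer: acc=117 shift=7
acc=7157 shift=14
acc=1203189 shift=21
acc=139615221 shift=28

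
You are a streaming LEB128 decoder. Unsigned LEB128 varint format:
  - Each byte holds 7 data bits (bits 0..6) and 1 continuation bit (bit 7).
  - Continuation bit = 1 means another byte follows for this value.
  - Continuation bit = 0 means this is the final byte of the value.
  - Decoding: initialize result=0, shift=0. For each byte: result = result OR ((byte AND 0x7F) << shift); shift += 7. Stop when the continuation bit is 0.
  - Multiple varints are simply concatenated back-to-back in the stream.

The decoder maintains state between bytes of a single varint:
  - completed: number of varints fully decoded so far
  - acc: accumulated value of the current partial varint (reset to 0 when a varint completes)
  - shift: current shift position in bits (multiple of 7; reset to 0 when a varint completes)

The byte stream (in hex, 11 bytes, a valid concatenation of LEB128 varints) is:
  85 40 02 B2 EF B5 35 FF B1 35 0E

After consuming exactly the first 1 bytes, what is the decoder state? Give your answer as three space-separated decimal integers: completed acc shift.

Answer: 0 5 7

Derivation:
byte[0]=0x85 cont=1 payload=0x05: acc |= 5<<0 -> completed=0 acc=5 shift=7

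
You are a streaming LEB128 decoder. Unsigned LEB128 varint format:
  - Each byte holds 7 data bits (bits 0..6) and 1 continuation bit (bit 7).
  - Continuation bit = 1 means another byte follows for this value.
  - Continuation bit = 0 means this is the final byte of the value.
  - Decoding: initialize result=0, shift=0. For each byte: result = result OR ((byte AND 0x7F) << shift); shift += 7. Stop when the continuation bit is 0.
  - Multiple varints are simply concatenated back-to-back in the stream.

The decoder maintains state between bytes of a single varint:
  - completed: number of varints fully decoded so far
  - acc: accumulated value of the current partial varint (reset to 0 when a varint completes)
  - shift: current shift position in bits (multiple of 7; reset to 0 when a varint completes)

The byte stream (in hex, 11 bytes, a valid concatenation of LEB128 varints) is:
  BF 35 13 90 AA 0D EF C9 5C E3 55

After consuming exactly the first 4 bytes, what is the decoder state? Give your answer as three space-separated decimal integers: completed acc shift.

byte[0]=0xBF cont=1 payload=0x3F: acc |= 63<<0 -> completed=0 acc=63 shift=7
byte[1]=0x35 cont=0 payload=0x35: varint #1 complete (value=6847); reset -> completed=1 acc=0 shift=0
byte[2]=0x13 cont=0 payload=0x13: varint #2 complete (value=19); reset -> completed=2 acc=0 shift=0
byte[3]=0x90 cont=1 payload=0x10: acc |= 16<<0 -> completed=2 acc=16 shift=7

Answer: 2 16 7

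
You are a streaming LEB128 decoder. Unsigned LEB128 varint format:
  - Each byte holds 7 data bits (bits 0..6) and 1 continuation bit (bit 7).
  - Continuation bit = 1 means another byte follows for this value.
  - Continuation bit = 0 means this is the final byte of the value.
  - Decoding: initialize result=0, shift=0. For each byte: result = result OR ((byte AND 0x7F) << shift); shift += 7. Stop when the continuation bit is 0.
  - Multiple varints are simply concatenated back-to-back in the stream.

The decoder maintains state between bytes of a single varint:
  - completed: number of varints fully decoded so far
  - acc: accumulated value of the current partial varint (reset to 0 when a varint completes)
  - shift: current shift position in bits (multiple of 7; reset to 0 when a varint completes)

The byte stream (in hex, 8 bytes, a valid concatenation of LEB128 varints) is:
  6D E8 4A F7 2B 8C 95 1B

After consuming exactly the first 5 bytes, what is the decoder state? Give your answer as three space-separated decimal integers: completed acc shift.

Answer: 3 0 0

Derivation:
byte[0]=0x6D cont=0 payload=0x6D: varint #1 complete (value=109); reset -> completed=1 acc=0 shift=0
byte[1]=0xE8 cont=1 payload=0x68: acc |= 104<<0 -> completed=1 acc=104 shift=7
byte[2]=0x4A cont=0 payload=0x4A: varint #2 complete (value=9576); reset -> completed=2 acc=0 shift=0
byte[3]=0xF7 cont=1 payload=0x77: acc |= 119<<0 -> completed=2 acc=119 shift=7
byte[4]=0x2B cont=0 payload=0x2B: varint #3 complete (value=5623); reset -> completed=3 acc=0 shift=0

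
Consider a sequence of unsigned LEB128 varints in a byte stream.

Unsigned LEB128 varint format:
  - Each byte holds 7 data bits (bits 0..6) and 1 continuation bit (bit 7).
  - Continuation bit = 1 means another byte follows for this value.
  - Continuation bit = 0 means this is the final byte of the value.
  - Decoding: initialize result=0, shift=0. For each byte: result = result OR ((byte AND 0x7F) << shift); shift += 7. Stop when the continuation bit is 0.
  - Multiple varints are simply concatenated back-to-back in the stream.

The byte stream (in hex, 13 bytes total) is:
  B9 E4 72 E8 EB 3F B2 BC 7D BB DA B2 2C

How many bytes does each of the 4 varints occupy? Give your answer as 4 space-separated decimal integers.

  byte[0]=0xB9 cont=1 payload=0x39=57: acc |= 57<<0 -> acc=57 shift=7
  byte[1]=0xE4 cont=1 payload=0x64=100: acc |= 100<<7 -> acc=12857 shift=14
  byte[2]=0x72 cont=0 payload=0x72=114: acc |= 114<<14 -> acc=1880633 shift=21 [end]
Varint 1: bytes[0:3] = B9 E4 72 -> value 1880633 (3 byte(s))
  byte[3]=0xE8 cont=1 payload=0x68=104: acc |= 104<<0 -> acc=104 shift=7
  byte[4]=0xEB cont=1 payload=0x6B=107: acc |= 107<<7 -> acc=13800 shift=14
  byte[5]=0x3F cont=0 payload=0x3F=63: acc |= 63<<14 -> acc=1045992 shift=21 [end]
Varint 2: bytes[3:6] = E8 EB 3F -> value 1045992 (3 byte(s))
  byte[6]=0xB2 cont=1 payload=0x32=50: acc |= 50<<0 -> acc=50 shift=7
  byte[7]=0xBC cont=1 payload=0x3C=60: acc |= 60<<7 -> acc=7730 shift=14
  byte[8]=0x7D cont=0 payload=0x7D=125: acc |= 125<<14 -> acc=2055730 shift=21 [end]
Varint 3: bytes[6:9] = B2 BC 7D -> value 2055730 (3 byte(s))
  byte[9]=0xBB cont=1 payload=0x3B=59: acc |= 59<<0 -> acc=59 shift=7
  byte[10]=0xDA cont=1 payload=0x5A=90: acc |= 90<<7 -> acc=11579 shift=14
  byte[11]=0xB2 cont=1 payload=0x32=50: acc |= 50<<14 -> acc=830779 shift=21
  byte[12]=0x2C cont=0 payload=0x2C=44: acc |= 44<<21 -> acc=93105467 shift=28 [end]
Varint 4: bytes[9:13] = BB DA B2 2C -> value 93105467 (4 byte(s))

Answer: 3 3 3 4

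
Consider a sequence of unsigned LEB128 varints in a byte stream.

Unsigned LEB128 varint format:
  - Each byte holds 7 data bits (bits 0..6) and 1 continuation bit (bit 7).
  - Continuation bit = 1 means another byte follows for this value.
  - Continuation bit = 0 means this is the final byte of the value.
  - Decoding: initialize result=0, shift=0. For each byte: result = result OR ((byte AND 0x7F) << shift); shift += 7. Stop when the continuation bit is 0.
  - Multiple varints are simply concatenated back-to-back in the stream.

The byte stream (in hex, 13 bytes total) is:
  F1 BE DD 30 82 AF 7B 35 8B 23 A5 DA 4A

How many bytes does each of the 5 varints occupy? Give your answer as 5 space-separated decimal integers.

  byte[0]=0xF1 cont=1 payload=0x71=113: acc |= 113<<0 -> acc=113 shift=7
  byte[1]=0xBE cont=1 payload=0x3E=62: acc |= 62<<7 -> acc=8049 shift=14
  byte[2]=0xDD cont=1 payload=0x5D=93: acc |= 93<<14 -> acc=1531761 shift=21
  byte[3]=0x30 cont=0 payload=0x30=48: acc |= 48<<21 -> acc=102195057 shift=28 [end]
Varint 1: bytes[0:4] = F1 BE DD 30 -> value 102195057 (4 byte(s))
  byte[4]=0x82 cont=1 payload=0x02=2: acc |= 2<<0 -> acc=2 shift=7
  byte[5]=0xAF cont=1 payload=0x2F=47: acc |= 47<<7 -> acc=6018 shift=14
  byte[6]=0x7B cont=0 payload=0x7B=123: acc |= 123<<14 -> acc=2021250 shift=21 [end]
Varint 2: bytes[4:7] = 82 AF 7B -> value 2021250 (3 byte(s))
  byte[7]=0x35 cont=0 payload=0x35=53: acc |= 53<<0 -> acc=53 shift=7 [end]
Varint 3: bytes[7:8] = 35 -> value 53 (1 byte(s))
  byte[8]=0x8B cont=1 payload=0x0B=11: acc |= 11<<0 -> acc=11 shift=7
  byte[9]=0x23 cont=0 payload=0x23=35: acc |= 35<<7 -> acc=4491 shift=14 [end]
Varint 4: bytes[8:10] = 8B 23 -> value 4491 (2 byte(s))
  byte[10]=0xA5 cont=1 payload=0x25=37: acc |= 37<<0 -> acc=37 shift=7
  byte[11]=0xDA cont=1 payload=0x5A=90: acc |= 90<<7 -> acc=11557 shift=14
  byte[12]=0x4A cont=0 payload=0x4A=74: acc |= 74<<14 -> acc=1223973 shift=21 [end]
Varint 5: bytes[10:13] = A5 DA 4A -> value 1223973 (3 byte(s))

Answer: 4 3 1 2 3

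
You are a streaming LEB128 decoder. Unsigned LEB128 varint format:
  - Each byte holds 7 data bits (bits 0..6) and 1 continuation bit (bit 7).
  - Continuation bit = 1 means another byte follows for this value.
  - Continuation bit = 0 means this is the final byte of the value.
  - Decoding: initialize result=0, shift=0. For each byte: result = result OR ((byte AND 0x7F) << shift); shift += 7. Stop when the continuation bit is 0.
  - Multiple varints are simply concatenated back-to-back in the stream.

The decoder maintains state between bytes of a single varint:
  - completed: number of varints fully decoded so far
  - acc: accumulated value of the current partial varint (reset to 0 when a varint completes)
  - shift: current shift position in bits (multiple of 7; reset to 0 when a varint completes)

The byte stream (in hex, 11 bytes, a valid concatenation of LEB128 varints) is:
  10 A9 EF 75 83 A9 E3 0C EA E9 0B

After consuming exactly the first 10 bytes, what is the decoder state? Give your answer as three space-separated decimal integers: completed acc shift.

Answer: 3 13546 14

Derivation:
byte[0]=0x10 cont=0 payload=0x10: varint #1 complete (value=16); reset -> completed=1 acc=0 shift=0
byte[1]=0xA9 cont=1 payload=0x29: acc |= 41<<0 -> completed=1 acc=41 shift=7
byte[2]=0xEF cont=1 payload=0x6F: acc |= 111<<7 -> completed=1 acc=14249 shift=14
byte[3]=0x75 cont=0 payload=0x75: varint #2 complete (value=1931177); reset -> completed=2 acc=0 shift=0
byte[4]=0x83 cont=1 payload=0x03: acc |= 3<<0 -> completed=2 acc=3 shift=7
byte[5]=0xA9 cont=1 payload=0x29: acc |= 41<<7 -> completed=2 acc=5251 shift=14
byte[6]=0xE3 cont=1 payload=0x63: acc |= 99<<14 -> completed=2 acc=1627267 shift=21
byte[7]=0x0C cont=0 payload=0x0C: varint #3 complete (value=26793091); reset -> completed=3 acc=0 shift=0
byte[8]=0xEA cont=1 payload=0x6A: acc |= 106<<0 -> completed=3 acc=106 shift=7
byte[9]=0xE9 cont=1 payload=0x69: acc |= 105<<7 -> completed=3 acc=13546 shift=14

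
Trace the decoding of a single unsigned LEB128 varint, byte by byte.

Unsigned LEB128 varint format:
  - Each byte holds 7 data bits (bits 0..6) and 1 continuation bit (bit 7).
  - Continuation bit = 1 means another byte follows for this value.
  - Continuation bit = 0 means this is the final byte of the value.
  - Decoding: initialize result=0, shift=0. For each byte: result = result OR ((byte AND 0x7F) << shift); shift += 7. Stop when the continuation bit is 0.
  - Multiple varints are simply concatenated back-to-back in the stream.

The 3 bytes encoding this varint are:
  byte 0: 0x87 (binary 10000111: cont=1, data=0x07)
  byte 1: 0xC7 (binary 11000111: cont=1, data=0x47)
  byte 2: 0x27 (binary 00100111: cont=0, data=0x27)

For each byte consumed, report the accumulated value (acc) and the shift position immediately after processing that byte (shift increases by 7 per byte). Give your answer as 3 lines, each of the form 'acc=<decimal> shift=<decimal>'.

Answer: acc=7 shift=7
acc=9095 shift=14
acc=648071 shift=21

Derivation:
byte 0=0x87: payload=0x07=7, contrib = 7<<0 = 7; acc -> 7, shift -> 7
byte 1=0xC7: payload=0x47=71, contrib = 71<<7 = 9088; acc -> 9095, shift -> 14
byte 2=0x27: payload=0x27=39, contrib = 39<<14 = 638976; acc -> 648071, shift -> 21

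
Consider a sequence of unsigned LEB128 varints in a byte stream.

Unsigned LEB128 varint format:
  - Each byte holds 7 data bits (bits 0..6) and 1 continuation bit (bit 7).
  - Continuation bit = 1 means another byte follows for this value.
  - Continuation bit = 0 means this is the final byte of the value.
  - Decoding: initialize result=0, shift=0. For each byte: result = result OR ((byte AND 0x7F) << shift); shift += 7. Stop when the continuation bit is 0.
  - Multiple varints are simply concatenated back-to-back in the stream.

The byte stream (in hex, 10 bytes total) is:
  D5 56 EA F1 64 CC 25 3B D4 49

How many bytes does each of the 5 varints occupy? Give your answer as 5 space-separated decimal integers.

  byte[0]=0xD5 cont=1 payload=0x55=85: acc |= 85<<0 -> acc=85 shift=7
  byte[1]=0x56 cont=0 payload=0x56=86: acc |= 86<<7 -> acc=11093 shift=14 [end]
Varint 1: bytes[0:2] = D5 56 -> value 11093 (2 byte(s))
  byte[2]=0xEA cont=1 payload=0x6A=106: acc |= 106<<0 -> acc=106 shift=7
  byte[3]=0xF1 cont=1 payload=0x71=113: acc |= 113<<7 -> acc=14570 shift=14
  byte[4]=0x64 cont=0 payload=0x64=100: acc |= 100<<14 -> acc=1652970 shift=21 [end]
Varint 2: bytes[2:5] = EA F1 64 -> value 1652970 (3 byte(s))
  byte[5]=0xCC cont=1 payload=0x4C=76: acc |= 76<<0 -> acc=76 shift=7
  byte[6]=0x25 cont=0 payload=0x25=37: acc |= 37<<7 -> acc=4812 shift=14 [end]
Varint 3: bytes[5:7] = CC 25 -> value 4812 (2 byte(s))
  byte[7]=0x3B cont=0 payload=0x3B=59: acc |= 59<<0 -> acc=59 shift=7 [end]
Varint 4: bytes[7:8] = 3B -> value 59 (1 byte(s))
  byte[8]=0xD4 cont=1 payload=0x54=84: acc |= 84<<0 -> acc=84 shift=7
  byte[9]=0x49 cont=0 payload=0x49=73: acc |= 73<<7 -> acc=9428 shift=14 [end]
Varint 5: bytes[8:10] = D4 49 -> value 9428 (2 byte(s))

Answer: 2 3 2 1 2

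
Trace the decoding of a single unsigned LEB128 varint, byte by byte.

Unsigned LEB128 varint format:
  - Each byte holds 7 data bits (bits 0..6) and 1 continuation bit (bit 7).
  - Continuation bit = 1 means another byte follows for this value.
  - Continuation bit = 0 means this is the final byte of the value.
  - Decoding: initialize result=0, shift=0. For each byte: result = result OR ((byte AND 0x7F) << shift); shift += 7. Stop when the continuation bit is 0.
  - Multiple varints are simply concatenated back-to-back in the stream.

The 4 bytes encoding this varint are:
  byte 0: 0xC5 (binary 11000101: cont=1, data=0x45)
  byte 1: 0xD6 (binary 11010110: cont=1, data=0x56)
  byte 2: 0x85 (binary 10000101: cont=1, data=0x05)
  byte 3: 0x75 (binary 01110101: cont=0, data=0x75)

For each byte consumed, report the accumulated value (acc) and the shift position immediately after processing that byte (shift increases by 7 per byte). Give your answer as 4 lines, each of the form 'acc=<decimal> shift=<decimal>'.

byte 0=0xC5: payload=0x45=69, contrib = 69<<0 = 69; acc -> 69, shift -> 7
byte 1=0xD6: payload=0x56=86, contrib = 86<<7 = 11008; acc -> 11077, shift -> 14
byte 2=0x85: payload=0x05=5, contrib = 5<<14 = 81920; acc -> 92997, shift -> 21
byte 3=0x75: payload=0x75=117, contrib = 117<<21 = 245366784; acc -> 245459781, shift -> 28

Answer: acc=69 shift=7
acc=11077 shift=14
acc=92997 shift=21
acc=245459781 shift=28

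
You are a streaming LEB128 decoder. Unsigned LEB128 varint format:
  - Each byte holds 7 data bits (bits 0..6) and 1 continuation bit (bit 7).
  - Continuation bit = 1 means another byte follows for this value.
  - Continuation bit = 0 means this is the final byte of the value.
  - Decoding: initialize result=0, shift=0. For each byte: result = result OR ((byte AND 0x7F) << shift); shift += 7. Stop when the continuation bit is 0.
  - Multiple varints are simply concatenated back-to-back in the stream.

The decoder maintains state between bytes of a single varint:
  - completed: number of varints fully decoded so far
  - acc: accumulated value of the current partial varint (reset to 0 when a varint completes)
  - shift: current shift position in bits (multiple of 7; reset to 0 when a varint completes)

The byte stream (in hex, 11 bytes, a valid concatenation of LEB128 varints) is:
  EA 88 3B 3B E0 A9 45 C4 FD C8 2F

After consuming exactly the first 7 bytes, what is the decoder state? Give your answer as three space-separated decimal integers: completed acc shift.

Answer: 3 0 0

Derivation:
byte[0]=0xEA cont=1 payload=0x6A: acc |= 106<<0 -> completed=0 acc=106 shift=7
byte[1]=0x88 cont=1 payload=0x08: acc |= 8<<7 -> completed=0 acc=1130 shift=14
byte[2]=0x3B cont=0 payload=0x3B: varint #1 complete (value=967786); reset -> completed=1 acc=0 shift=0
byte[3]=0x3B cont=0 payload=0x3B: varint #2 complete (value=59); reset -> completed=2 acc=0 shift=0
byte[4]=0xE0 cont=1 payload=0x60: acc |= 96<<0 -> completed=2 acc=96 shift=7
byte[5]=0xA9 cont=1 payload=0x29: acc |= 41<<7 -> completed=2 acc=5344 shift=14
byte[6]=0x45 cont=0 payload=0x45: varint #3 complete (value=1135840); reset -> completed=3 acc=0 shift=0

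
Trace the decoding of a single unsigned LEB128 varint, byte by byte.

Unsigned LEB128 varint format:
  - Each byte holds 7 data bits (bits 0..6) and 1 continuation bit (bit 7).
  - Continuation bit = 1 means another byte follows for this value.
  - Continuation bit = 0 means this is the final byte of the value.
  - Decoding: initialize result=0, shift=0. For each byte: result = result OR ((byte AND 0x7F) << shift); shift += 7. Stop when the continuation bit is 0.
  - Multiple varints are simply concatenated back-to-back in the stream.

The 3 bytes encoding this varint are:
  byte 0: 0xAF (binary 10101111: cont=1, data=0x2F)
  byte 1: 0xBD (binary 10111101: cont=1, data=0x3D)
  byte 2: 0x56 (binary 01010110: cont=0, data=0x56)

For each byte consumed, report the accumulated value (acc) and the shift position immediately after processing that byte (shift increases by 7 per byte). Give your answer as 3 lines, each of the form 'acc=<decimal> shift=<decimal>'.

byte 0=0xAF: payload=0x2F=47, contrib = 47<<0 = 47; acc -> 47, shift -> 7
byte 1=0xBD: payload=0x3D=61, contrib = 61<<7 = 7808; acc -> 7855, shift -> 14
byte 2=0x56: payload=0x56=86, contrib = 86<<14 = 1409024; acc -> 1416879, shift -> 21

Answer: acc=47 shift=7
acc=7855 shift=14
acc=1416879 shift=21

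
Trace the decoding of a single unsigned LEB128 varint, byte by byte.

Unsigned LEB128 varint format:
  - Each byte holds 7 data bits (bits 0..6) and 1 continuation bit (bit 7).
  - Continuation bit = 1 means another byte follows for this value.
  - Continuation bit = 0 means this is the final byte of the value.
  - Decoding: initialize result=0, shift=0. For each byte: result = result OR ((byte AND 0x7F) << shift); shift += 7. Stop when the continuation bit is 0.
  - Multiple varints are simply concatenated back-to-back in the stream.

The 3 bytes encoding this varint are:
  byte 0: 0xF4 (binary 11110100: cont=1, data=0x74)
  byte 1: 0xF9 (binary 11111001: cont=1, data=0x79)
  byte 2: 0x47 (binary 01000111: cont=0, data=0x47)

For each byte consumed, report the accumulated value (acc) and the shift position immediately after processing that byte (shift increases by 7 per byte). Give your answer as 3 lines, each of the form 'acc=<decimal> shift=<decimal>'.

Answer: acc=116 shift=7
acc=15604 shift=14
acc=1178868 shift=21

Derivation:
byte 0=0xF4: payload=0x74=116, contrib = 116<<0 = 116; acc -> 116, shift -> 7
byte 1=0xF9: payload=0x79=121, contrib = 121<<7 = 15488; acc -> 15604, shift -> 14
byte 2=0x47: payload=0x47=71, contrib = 71<<14 = 1163264; acc -> 1178868, shift -> 21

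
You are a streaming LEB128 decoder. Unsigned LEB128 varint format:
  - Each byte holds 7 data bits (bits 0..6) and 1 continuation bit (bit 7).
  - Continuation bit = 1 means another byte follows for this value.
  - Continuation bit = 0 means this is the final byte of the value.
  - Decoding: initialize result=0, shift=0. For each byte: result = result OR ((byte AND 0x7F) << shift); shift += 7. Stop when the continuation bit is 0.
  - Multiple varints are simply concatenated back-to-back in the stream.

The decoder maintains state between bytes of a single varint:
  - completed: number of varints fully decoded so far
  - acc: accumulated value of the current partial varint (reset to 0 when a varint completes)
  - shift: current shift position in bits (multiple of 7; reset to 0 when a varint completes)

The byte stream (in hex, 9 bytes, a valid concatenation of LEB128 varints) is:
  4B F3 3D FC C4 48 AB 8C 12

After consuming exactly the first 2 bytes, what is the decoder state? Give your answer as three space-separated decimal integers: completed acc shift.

Answer: 1 115 7

Derivation:
byte[0]=0x4B cont=0 payload=0x4B: varint #1 complete (value=75); reset -> completed=1 acc=0 shift=0
byte[1]=0xF3 cont=1 payload=0x73: acc |= 115<<0 -> completed=1 acc=115 shift=7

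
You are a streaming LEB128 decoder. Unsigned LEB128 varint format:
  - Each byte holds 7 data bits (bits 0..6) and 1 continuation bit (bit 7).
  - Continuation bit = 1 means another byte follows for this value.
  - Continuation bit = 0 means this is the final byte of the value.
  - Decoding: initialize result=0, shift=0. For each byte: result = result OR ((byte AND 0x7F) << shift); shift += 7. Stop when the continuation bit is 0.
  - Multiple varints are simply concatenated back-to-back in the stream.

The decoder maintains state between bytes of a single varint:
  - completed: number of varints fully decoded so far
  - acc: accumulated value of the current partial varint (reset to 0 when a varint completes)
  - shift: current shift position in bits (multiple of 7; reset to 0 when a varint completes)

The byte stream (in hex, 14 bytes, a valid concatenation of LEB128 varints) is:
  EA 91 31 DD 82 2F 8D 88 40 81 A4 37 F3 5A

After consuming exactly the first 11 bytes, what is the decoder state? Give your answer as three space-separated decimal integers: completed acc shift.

byte[0]=0xEA cont=1 payload=0x6A: acc |= 106<<0 -> completed=0 acc=106 shift=7
byte[1]=0x91 cont=1 payload=0x11: acc |= 17<<7 -> completed=0 acc=2282 shift=14
byte[2]=0x31 cont=0 payload=0x31: varint #1 complete (value=805098); reset -> completed=1 acc=0 shift=0
byte[3]=0xDD cont=1 payload=0x5D: acc |= 93<<0 -> completed=1 acc=93 shift=7
byte[4]=0x82 cont=1 payload=0x02: acc |= 2<<7 -> completed=1 acc=349 shift=14
byte[5]=0x2F cont=0 payload=0x2F: varint #2 complete (value=770397); reset -> completed=2 acc=0 shift=0
byte[6]=0x8D cont=1 payload=0x0D: acc |= 13<<0 -> completed=2 acc=13 shift=7
byte[7]=0x88 cont=1 payload=0x08: acc |= 8<<7 -> completed=2 acc=1037 shift=14
byte[8]=0x40 cont=0 payload=0x40: varint #3 complete (value=1049613); reset -> completed=3 acc=0 shift=0
byte[9]=0x81 cont=1 payload=0x01: acc |= 1<<0 -> completed=3 acc=1 shift=7
byte[10]=0xA4 cont=1 payload=0x24: acc |= 36<<7 -> completed=3 acc=4609 shift=14

Answer: 3 4609 14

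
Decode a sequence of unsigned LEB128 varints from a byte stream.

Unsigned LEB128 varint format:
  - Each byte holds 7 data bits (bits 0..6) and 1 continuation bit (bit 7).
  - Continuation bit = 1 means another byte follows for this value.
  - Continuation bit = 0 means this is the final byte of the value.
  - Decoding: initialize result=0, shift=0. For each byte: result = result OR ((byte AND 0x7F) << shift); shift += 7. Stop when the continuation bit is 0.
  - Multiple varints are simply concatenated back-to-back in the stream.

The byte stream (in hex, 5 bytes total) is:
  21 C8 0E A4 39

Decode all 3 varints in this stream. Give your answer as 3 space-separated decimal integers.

  byte[0]=0x21 cont=0 payload=0x21=33: acc |= 33<<0 -> acc=33 shift=7 [end]
Varint 1: bytes[0:1] = 21 -> value 33 (1 byte(s))
  byte[1]=0xC8 cont=1 payload=0x48=72: acc |= 72<<0 -> acc=72 shift=7
  byte[2]=0x0E cont=0 payload=0x0E=14: acc |= 14<<7 -> acc=1864 shift=14 [end]
Varint 2: bytes[1:3] = C8 0E -> value 1864 (2 byte(s))
  byte[3]=0xA4 cont=1 payload=0x24=36: acc |= 36<<0 -> acc=36 shift=7
  byte[4]=0x39 cont=0 payload=0x39=57: acc |= 57<<7 -> acc=7332 shift=14 [end]
Varint 3: bytes[3:5] = A4 39 -> value 7332 (2 byte(s))

Answer: 33 1864 7332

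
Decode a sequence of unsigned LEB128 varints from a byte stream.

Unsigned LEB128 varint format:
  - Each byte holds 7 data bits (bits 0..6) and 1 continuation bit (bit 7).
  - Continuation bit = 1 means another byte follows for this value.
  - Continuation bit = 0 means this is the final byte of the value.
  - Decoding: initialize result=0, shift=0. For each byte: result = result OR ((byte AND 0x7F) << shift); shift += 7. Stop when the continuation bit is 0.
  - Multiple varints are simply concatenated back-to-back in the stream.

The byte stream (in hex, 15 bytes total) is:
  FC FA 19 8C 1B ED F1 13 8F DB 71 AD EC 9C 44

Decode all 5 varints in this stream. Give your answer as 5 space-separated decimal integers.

  byte[0]=0xFC cont=1 payload=0x7C=124: acc |= 124<<0 -> acc=124 shift=7
  byte[1]=0xFA cont=1 payload=0x7A=122: acc |= 122<<7 -> acc=15740 shift=14
  byte[2]=0x19 cont=0 payload=0x19=25: acc |= 25<<14 -> acc=425340 shift=21 [end]
Varint 1: bytes[0:3] = FC FA 19 -> value 425340 (3 byte(s))
  byte[3]=0x8C cont=1 payload=0x0C=12: acc |= 12<<0 -> acc=12 shift=7
  byte[4]=0x1B cont=0 payload=0x1B=27: acc |= 27<<7 -> acc=3468 shift=14 [end]
Varint 2: bytes[3:5] = 8C 1B -> value 3468 (2 byte(s))
  byte[5]=0xED cont=1 payload=0x6D=109: acc |= 109<<0 -> acc=109 shift=7
  byte[6]=0xF1 cont=1 payload=0x71=113: acc |= 113<<7 -> acc=14573 shift=14
  byte[7]=0x13 cont=0 payload=0x13=19: acc |= 19<<14 -> acc=325869 shift=21 [end]
Varint 3: bytes[5:8] = ED F1 13 -> value 325869 (3 byte(s))
  byte[8]=0x8F cont=1 payload=0x0F=15: acc |= 15<<0 -> acc=15 shift=7
  byte[9]=0xDB cont=1 payload=0x5B=91: acc |= 91<<7 -> acc=11663 shift=14
  byte[10]=0x71 cont=0 payload=0x71=113: acc |= 113<<14 -> acc=1863055 shift=21 [end]
Varint 4: bytes[8:11] = 8F DB 71 -> value 1863055 (3 byte(s))
  byte[11]=0xAD cont=1 payload=0x2D=45: acc |= 45<<0 -> acc=45 shift=7
  byte[12]=0xEC cont=1 payload=0x6C=108: acc |= 108<<7 -> acc=13869 shift=14
  byte[13]=0x9C cont=1 payload=0x1C=28: acc |= 28<<14 -> acc=472621 shift=21
  byte[14]=0x44 cont=0 payload=0x44=68: acc |= 68<<21 -> acc=143078957 shift=28 [end]
Varint 5: bytes[11:15] = AD EC 9C 44 -> value 143078957 (4 byte(s))

Answer: 425340 3468 325869 1863055 143078957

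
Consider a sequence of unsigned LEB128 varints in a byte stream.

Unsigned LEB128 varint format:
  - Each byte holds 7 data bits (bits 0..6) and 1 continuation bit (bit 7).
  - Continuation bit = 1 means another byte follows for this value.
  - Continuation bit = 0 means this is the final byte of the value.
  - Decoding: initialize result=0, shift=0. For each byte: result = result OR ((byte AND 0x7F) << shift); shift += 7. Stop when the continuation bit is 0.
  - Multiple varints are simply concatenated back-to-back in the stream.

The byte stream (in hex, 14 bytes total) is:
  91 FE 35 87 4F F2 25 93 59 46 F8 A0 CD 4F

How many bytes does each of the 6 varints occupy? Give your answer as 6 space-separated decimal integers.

Answer: 3 2 2 2 1 4

Derivation:
  byte[0]=0x91 cont=1 payload=0x11=17: acc |= 17<<0 -> acc=17 shift=7
  byte[1]=0xFE cont=1 payload=0x7E=126: acc |= 126<<7 -> acc=16145 shift=14
  byte[2]=0x35 cont=0 payload=0x35=53: acc |= 53<<14 -> acc=884497 shift=21 [end]
Varint 1: bytes[0:3] = 91 FE 35 -> value 884497 (3 byte(s))
  byte[3]=0x87 cont=1 payload=0x07=7: acc |= 7<<0 -> acc=7 shift=7
  byte[4]=0x4F cont=0 payload=0x4F=79: acc |= 79<<7 -> acc=10119 shift=14 [end]
Varint 2: bytes[3:5] = 87 4F -> value 10119 (2 byte(s))
  byte[5]=0xF2 cont=1 payload=0x72=114: acc |= 114<<0 -> acc=114 shift=7
  byte[6]=0x25 cont=0 payload=0x25=37: acc |= 37<<7 -> acc=4850 shift=14 [end]
Varint 3: bytes[5:7] = F2 25 -> value 4850 (2 byte(s))
  byte[7]=0x93 cont=1 payload=0x13=19: acc |= 19<<0 -> acc=19 shift=7
  byte[8]=0x59 cont=0 payload=0x59=89: acc |= 89<<7 -> acc=11411 shift=14 [end]
Varint 4: bytes[7:9] = 93 59 -> value 11411 (2 byte(s))
  byte[9]=0x46 cont=0 payload=0x46=70: acc |= 70<<0 -> acc=70 shift=7 [end]
Varint 5: bytes[9:10] = 46 -> value 70 (1 byte(s))
  byte[10]=0xF8 cont=1 payload=0x78=120: acc |= 120<<0 -> acc=120 shift=7
  byte[11]=0xA0 cont=1 payload=0x20=32: acc |= 32<<7 -> acc=4216 shift=14
  byte[12]=0xCD cont=1 payload=0x4D=77: acc |= 77<<14 -> acc=1265784 shift=21
  byte[13]=0x4F cont=0 payload=0x4F=79: acc |= 79<<21 -> acc=166940792 shift=28 [end]
Varint 6: bytes[10:14] = F8 A0 CD 4F -> value 166940792 (4 byte(s))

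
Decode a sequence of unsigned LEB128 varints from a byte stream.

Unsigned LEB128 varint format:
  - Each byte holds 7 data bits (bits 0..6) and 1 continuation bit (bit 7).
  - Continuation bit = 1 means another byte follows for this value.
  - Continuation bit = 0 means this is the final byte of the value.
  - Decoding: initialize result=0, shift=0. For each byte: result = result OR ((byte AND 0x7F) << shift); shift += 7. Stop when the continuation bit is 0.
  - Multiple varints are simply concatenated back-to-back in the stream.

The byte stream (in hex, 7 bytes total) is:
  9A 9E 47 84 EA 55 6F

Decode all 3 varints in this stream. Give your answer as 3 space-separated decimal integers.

Answer: 1167130 1406212 111

Derivation:
  byte[0]=0x9A cont=1 payload=0x1A=26: acc |= 26<<0 -> acc=26 shift=7
  byte[1]=0x9E cont=1 payload=0x1E=30: acc |= 30<<7 -> acc=3866 shift=14
  byte[2]=0x47 cont=0 payload=0x47=71: acc |= 71<<14 -> acc=1167130 shift=21 [end]
Varint 1: bytes[0:3] = 9A 9E 47 -> value 1167130 (3 byte(s))
  byte[3]=0x84 cont=1 payload=0x04=4: acc |= 4<<0 -> acc=4 shift=7
  byte[4]=0xEA cont=1 payload=0x6A=106: acc |= 106<<7 -> acc=13572 shift=14
  byte[5]=0x55 cont=0 payload=0x55=85: acc |= 85<<14 -> acc=1406212 shift=21 [end]
Varint 2: bytes[3:6] = 84 EA 55 -> value 1406212 (3 byte(s))
  byte[6]=0x6F cont=0 payload=0x6F=111: acc |= 111<<0 -> acc=111 shift=7 [end]
Varint 3: bytes[6:7] = 6F -> value 111 (1 byte(s))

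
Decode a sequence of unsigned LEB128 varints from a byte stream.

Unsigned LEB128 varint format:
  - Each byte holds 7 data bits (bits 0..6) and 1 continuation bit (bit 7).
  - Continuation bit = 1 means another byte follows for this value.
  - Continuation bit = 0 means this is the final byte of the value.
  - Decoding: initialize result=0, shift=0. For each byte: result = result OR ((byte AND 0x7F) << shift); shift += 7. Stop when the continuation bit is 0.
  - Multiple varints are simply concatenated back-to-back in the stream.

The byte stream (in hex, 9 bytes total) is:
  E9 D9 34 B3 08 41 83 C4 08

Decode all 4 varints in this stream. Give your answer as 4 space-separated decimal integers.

  byte[0]=0xE9 cont=1 payload=0x69=105: acc |= 105<<0 -> acc=105 shift=7
  byte[1]=0xD9 cont=1 payload=0x59=89: acc |= 89<<7 -> acc=11497 shift=14
  byte[2]=0x34 cont=0 payload=0x34=52: acc |= 52<<14 -> acc=863465 shift=21 [end]
Varint 1: bytes[0:3] = E9 D9 34 -> value 863465 (3 byte(s))
  byte[3]=0xB3 cont=1 payload=0x33=51: acc |= 51<<0 -> acc=51 shift=7
  byte[4]=0x08 cont=0 payload=0x08=8: acc |= 8<<7 -> acc=1075 shift=14 [end]
Varint 2: bytes[3:5] = B3 08 -> value 1075 (2 byte(s))
  byte[5]=0x41 cont=0 payload=0x41=65: acc |= 65<<0 -> acc=65 shift=7 [end]
Varint 3: bytes[5:6] = 41 -> value 65 (1 byte(s))
  byte[6]=0x83 cont=1 payload=0x03=3: acc |= 3<<0 -> acc=3 shift=7
  byte[7]=0xC4 cont=1 payload=0x44=68: acc |= 68<<7 -> acc=8707 shift=14
  byte[8]=0x08 cont=0 payload=0x08=8: acc |= 8<<14 -> acc=139779 shift=21 [end]
Varint 4: bytes[6:9] = 83 C4 08 -> value 139779 (3 byte(s))

Answer: 863465 1075 65 139779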